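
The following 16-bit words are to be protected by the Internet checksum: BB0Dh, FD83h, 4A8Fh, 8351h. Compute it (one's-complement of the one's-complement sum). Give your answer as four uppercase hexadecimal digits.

798D

One's-complement addition (fold any carry out of bit 15 back into bit 0):
  0xBB0D + 0xFD83 = 0x1B890 → wrap carry → 0xB891
  0xB891 + 0x4A8F = 0x10320 → wrap carry → 0x0321
  0x0321 + 0x8351 = 0x08672
One's-complement sum = 0x8672.
Checksum = ~0x8672 & 0xFFFF = 0x798D.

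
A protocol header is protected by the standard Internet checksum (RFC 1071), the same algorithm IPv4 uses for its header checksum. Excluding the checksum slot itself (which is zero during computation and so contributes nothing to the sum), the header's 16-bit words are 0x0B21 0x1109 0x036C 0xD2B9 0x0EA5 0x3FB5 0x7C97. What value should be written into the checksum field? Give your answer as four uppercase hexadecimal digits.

One's-complement addition (fold any carry out of bit 15 back into bit 0):
  0x0B21 + 0x1109 = 0x01C2A
  0x1C2A + 0x036C = 0x01F96
  0x1F96 + 0xD2B9 = 0x0F24F
  0xF24F + 0x0EA5 = 0x100F4 → wrap carry → 0x00F5
  0x00F5 + 0x3FB5 = 0x040AA
  0x40AA + 0x7C97 = 0x0BD41
One's-complement sum = 0xBD41.
Checksum = ~0xBD41 & 0xFFFF = 0x42BE.

42BE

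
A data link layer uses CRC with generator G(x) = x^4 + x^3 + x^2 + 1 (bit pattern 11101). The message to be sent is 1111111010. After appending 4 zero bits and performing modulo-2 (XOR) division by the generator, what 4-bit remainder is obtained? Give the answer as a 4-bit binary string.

1100

Append 4 zeros: 11111110100000. Divide by 11101 (XOR where the leading bit is 1):
  pos 0: 11111 XOR 11101 = 00010
  pos 3: 10110 XOR 11101 = 01011
  pos 4: 10111 XOR 11101 = 01010
  pos 5: 10100 XOR 11101 = 01001
  pos 6: 10010 XOR 11101 = 01111
  pos 7: 11110 XOR 11101 = 00011
Remainder (last 4 bits) = 1100. This is the CRC / FCS.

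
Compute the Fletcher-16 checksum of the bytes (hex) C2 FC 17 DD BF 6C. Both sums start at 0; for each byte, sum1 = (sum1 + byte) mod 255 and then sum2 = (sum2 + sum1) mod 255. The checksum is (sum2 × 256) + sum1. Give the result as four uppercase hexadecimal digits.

Running sums (mod 255):
  after byte 0 (C2): sum1=194, sum2=194
  after byte 1 (FC): sum1=191, sum2=130
  after byte 2 (17): sum1=214, sum2=89
  after byte 3 (DD): sum1=180, sum2=14
  after byte 4 (BF): sum1=116, sum2=130
  after byte 5 (6C): sum1=224, sum2=99
Checksum = sum2·256 + sum1 = 99·256 + 224 = 25568 = 0x63E0.

63E0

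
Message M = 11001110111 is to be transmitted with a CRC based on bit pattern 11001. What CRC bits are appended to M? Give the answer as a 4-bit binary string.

0110

Append 4 zeros: 110011101110000. Divide by 11001 (XOR where the leading bit is 1):
  pos 0: 11001 XOR 11001 = 00000
  pos 5: 11011 XOR 11001 = 00010
  pos 8: 10100 XOR 11001 = 01101
  pos 9: 11010 XOR 11001 = 00011
Remainder (last 4 bits) = 0110. This is the CRC / FCS.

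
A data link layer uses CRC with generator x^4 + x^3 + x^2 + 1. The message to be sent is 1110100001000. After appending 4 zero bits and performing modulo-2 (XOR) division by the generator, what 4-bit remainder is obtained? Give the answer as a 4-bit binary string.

0001

Append 4 zeros: 11101000010000000. Divide by 11101 (XOR where the leading bit is 1):
  pos 0: 11101 XOR 11101 = 00000
  pos 9: 10000 XOR 11101 = 01101
  pos 10: 11010 XOR 11101 = 00111
  pos 12: 11100 XOR 11101 = 00001
Remainder (last 4 bits) = 0001. This is the CRC / FCS.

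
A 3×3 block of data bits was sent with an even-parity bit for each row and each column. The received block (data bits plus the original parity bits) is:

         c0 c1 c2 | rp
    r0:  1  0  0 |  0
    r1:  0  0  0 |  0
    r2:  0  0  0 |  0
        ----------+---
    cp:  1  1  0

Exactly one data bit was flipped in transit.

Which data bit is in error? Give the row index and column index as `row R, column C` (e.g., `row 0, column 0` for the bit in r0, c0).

Recompute each row's even parity and compare to rp:
  r0: data parity 1, sent rp 0 → mismatch
  r1: data parity 0, sent rp 0 → ok
  r2: data parity 0, sent rp 0 → ok
Recompute each column's even parity and compare to cp:
  c0: data parity 1, sent cp 1 → ok
  c1: data parity 0, sent cp 1 → mismatch
  c2: data parity 0, sent cp 0 → ok
Exactly one row (r0) and one column (c1) fail → the flipped bit is at their intersection.

row 0, column 1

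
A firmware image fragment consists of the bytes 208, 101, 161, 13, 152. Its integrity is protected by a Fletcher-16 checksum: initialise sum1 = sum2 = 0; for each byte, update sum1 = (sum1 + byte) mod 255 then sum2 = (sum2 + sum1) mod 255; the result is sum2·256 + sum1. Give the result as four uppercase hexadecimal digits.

Running sums (mod 255):
  after byte 0 (208): sum1=208, sum2=208
  after byte 1 (101): sum1=54, sum2=7
  after byte 2 (161): sum1=215, sum2=222
  after byte 3 (13): sum1=228, sum2=195
  after byte 4 (152): sum1=125, sum2=65
Checksum = sum2·256 + sum1 = 65·256 + 125 = 16765 = 0x417D.

417D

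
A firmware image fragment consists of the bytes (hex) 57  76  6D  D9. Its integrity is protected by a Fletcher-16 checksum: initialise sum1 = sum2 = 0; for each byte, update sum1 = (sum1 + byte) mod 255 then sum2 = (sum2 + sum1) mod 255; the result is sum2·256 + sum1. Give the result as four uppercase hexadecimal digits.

Running sums (mod 255):
  after byte 0 (57): sum1=87, sum2=87
  after byte 1 (76): sum1=205, sum2=37
  after byte 2 (6D): sum1=59, sum2=96
  after byte 3 (D9): sum1=21, sum2=117
Checksum = sum2·256 + sum1 = 117·256 + 21 = 29973 = 0x7515.

7515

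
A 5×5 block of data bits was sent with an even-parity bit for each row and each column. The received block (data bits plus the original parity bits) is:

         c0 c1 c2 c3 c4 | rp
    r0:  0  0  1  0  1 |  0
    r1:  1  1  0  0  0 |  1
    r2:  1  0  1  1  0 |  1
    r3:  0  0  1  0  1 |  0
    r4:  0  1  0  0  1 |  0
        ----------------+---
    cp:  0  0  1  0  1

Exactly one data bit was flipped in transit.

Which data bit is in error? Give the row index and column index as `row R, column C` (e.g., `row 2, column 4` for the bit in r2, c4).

Recompute each row's even parity and compare to rp:
  r0: data parity 0, sent rp 0 → ok
  r1: data parity 0, sent rp 1 → mismatch
  r2: data parity 1, sent rp 1 → ok
  r3: data parity 0, sent rp 0 → ok
  r4: data parity 0, sent rp 0 → ok
Recompute each column's even parity and compare to cp:
  c0: data parity 0, sent cp 0 → ok
  c1: data parity 0, sent cp 0 → ok
  c2: data parity 1, sent cp 1 → ok
  c3: data parity 1, sent cp 0 → mismatch
  c4: data parity 1, sent cp 1 → ok
Exactly one row (r1) and one column (c3) fail → the flipped bit is at their intersection.

row 1, column 3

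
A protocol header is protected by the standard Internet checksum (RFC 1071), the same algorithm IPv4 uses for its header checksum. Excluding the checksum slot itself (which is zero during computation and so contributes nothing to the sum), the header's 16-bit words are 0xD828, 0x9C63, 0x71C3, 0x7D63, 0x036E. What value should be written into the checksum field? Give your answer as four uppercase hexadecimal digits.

One's-complement addition (fold any carry out of bit 15 back into bit 0):
  0xD828 + 0x9C63 = 0x1748B → wrap carry → 0x748C
  0x748C + 0x71C3 = 0x0E64F
  0xE64F + 0x7D63 = 0x163B2 → wrap carry → 0x63B3
  0x63B3 + 0x036E = 0x06721
One's-complement sum = 0x6721.
Checksum = ~0x6721 & 0xFFFF = 0x98DE.

98DE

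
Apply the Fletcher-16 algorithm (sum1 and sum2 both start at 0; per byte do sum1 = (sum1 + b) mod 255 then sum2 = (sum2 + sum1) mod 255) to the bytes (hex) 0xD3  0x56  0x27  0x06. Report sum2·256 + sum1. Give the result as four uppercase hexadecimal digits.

Running sums (mod 255):
  after byte 0 (0xD3): sum1=211, sum2=211
  after byte 1 (0x56): sum1=42, sum2=253
  after byte 2 (0x27): sum1=81, sum2=79
  after byte 3 (0x06): sum1=87, sum2=166
Checksum = sum2·256 + sum1 = 166·256 + 87 = 42583 = 0xA657.

A657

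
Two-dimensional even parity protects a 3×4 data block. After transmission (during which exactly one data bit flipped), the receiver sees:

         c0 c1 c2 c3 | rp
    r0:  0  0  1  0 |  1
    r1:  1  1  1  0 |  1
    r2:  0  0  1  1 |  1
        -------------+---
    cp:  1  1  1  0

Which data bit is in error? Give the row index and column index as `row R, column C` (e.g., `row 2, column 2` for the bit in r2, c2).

Recompute each row's even parity and compare to rp:
  r0: data parity 1, sent rp 1 → ok
  r1: data parity 1, sent rp 1 → ok
  r2: data parity 0, sent rp 1 → mismatch
Recompute each column's even parity and compare to cp:
  c0: data parity 1, sent cp 1 → ok
  c1: data parity 1, sent cp 1 → ok
  c2: data parity 1, sent cp 1 → ok
  c3: data parity 1, sent cp 0 → mismatch
Exactly one row (r2) and one column (c3) fail → the flipped bit is at their intersection.

row 2, column 3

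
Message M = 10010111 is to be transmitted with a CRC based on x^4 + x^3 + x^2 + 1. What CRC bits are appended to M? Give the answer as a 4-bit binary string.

Append 4 zeros: 100101110000. Divide by 11101 (XOR where the leading bit is 1):
  pos 0: 10010 XOR 11101 = 01111
  pos 1: 11111 XOR 11101 = 00010
  pos 4: 10110 XOR 11101 = 01011
  pos 5: 10110 XOR 11101 = 01011
  pos 6: 10110 XOR 11101 = 01011
  pos 7: 10110 XOR 11101 = 01011
Remainder (last 4 bits) = 1011. This is the CRC / FCS.

1011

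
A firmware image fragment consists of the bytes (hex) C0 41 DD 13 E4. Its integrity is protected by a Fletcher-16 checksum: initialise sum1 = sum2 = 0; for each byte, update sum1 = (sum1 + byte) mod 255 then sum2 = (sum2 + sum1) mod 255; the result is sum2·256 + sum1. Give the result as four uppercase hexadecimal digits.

Running sums (mod 255):
  after byte 0 (C0): sum1=192, sum2=192
  after byte 1 (41): sum1=2, sum2=194
  after byte 2 (DD): sum1=223, sum2=162
  after byte 3 (13): sum1=242, sum2=149
  after byte 4 (E4): sum1=215, sum2=109
Checksum = sum2·256 + sum1 = 109·256 + 215 = 28119 = 0x6DD7.

6DD7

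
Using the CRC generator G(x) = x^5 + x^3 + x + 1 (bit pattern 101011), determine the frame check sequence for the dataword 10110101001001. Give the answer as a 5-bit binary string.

Append 5 zeros: 1011010100100100000. Divide by 101011 (XOR where the leading bit is 1):
  pos 0: 101101 XOR 101011 = 000110
  pos 3: 110010 XOR 101011 = 011001
  pos 4: 110010 XOR 101011 = 011001
  pos 5: 110011 XOR 101011 = 011000
  pos 6: 110000 XOR 101011 = 011011
  pos 7: 110110 XOR 101011 = 011101
  pos 8: 111011 XOR 101011 = 010000
  pos 9: 100000 XOR 101011 = 001011
  pos 11: 101100 XOR 101011 = 000111
Remainder (last 5 bits) = 11100. This is the CRC / FCS.

11100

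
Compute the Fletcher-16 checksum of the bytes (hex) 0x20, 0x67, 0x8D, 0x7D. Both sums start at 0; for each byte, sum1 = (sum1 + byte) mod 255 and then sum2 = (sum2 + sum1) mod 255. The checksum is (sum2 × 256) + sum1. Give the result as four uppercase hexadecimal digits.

Running sums (mod 255):
  after byte 0 (0x20): sum1=32, sum2=32
  after byte 1 (0x67): sum1=135, sum2=167
  after byte 2 (0x8D): sum1=21, sum2=188
  after byte 3 (0x7D): sum1=146, sum2=79
Checksum = sum2·256 + sum1 = 79·256 + 146 = 20370 = 0x4F92.

4F92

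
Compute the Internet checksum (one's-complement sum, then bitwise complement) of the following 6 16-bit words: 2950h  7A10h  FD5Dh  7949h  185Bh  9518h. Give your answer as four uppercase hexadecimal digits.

One's-complement addition (fold any carry out of bit 15 back into bit 0):
  0x2950 + 0x7A10 = 0x0A360
  0xA360 + 0xFD5D = 0x1A0BD → wrap carry → 0xA0BE
  0xA0BE + 0x7949 = 0x11A07 → wrap carry → 0x1A08
  0x1A08 + 0x185B = 0x03263
  0x3263 + 0x9518 = 0x0C77B
One's-complement sum = 0xC77B.
Checksum = ~0xC77B & 0xFFFF = 0x3884.

3884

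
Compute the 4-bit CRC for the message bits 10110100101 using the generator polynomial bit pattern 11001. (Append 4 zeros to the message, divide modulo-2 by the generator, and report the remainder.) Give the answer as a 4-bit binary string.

Append 4 zeros: 101101001010000. Divide by 11001 (XOR where the leading bit is 1):
  pos 0: 10110 XOR 11001 = 01111
  pos 1: 11111 XOR 11001 = 00110
  pos 3: 11000 XOR 11001 = 00001
  pos 7: 11010 XOR 11001 = 00011
  pos 10: 11000 XOR 11001 = 00001
Remainder (last 4 bits) = 0001. This is the CRC / FCS.

0001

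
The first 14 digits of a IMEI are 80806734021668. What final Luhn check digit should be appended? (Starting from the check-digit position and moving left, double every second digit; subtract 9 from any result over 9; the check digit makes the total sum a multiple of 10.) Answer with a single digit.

1

Partial digits right→left: 8 6 6 1 2 0 4 3 7 6 0 8 0 8
Double every second digit counting from the check-digit position (so the 1st, 3rd, 5th, ... of the partial from the right).
  doubled (with −9 where >9): 7 3 4 8 5 0 0 → sum 27
  kept as-is: 6 1 0 3 6 8 8 → sum 32
Total = 27 + 32 = 59.
Check digit = (10 − (59 mod 10)) mod 10 = 1.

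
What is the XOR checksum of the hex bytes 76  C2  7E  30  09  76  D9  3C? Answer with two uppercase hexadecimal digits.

60

XOR the bytes together:
  start with 0x76
  0x76 ⊕ 0xC2 = 0xB4
  0xB4 ⊕ 0x7E = 0xCA
  0xCA ⊕ 0x30 = 0xFA
  0xFA ⊕ 0x09 = 0xF3
  0xF3 ⊕ 0x76 = 0x85
  0x85 ⊕ 0xD9 = 0x5C
  0x5C ⊕ 0x3C = 0x60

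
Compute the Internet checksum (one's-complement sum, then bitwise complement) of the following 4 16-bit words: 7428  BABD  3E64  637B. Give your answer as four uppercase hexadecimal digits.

2F3A

One's-complement addition (fold any carry out of bit 15 back into bit 0):
  0x7428 + 0xBABD = 0x12EE5 → wrap carry → 0x2EE6
  0x2EE6 + 0x3E64 = 0x06D4A
  0x6D4A + 0x637B = 0x0D0C5
One's-complement sum = 0xD0C5.
Checksum = ~0xD0C5 & 0xFFFF = 0x2F3A.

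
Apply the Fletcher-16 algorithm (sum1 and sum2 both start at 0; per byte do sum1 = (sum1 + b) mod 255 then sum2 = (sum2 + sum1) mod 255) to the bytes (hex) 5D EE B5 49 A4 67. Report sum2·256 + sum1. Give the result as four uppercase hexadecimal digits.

3E57

Running sums (mod 255):
  after byte 0 (5D): sum1=93, sum2=93
  after byte 1 (EE): sum1=76, sum2=169
  after byte 2 (B5): sum1=2, sum2=171
  after byte 3 (49): sum1=75, sum2=246
  after byte 4 (A4): sum1=239, sum2=230
  after byte 5 (67): sum1=87, sum2=62
Checksum = sum2·256 + sum1 = 62·256 + 87 = 15959 = 0x3E57.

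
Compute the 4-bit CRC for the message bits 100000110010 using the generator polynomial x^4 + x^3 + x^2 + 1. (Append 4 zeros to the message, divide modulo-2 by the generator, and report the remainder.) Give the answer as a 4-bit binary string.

Append 4 zeros: 1000001100100000. Divide by 11101 (XOR where the leading bit is 1):
  pos 0: 10000 XOR 11101 = 01101
  pos 1: 11010 XOR 11101 = 00111
  pos 3: 11111 XOR 11101 = 00010
  pos 6: 10001 XOR 11101 = 01100
  pos 7: 11000 XOR 11101 = 00101
  pos 9: 10100 XOR 11101 = 01001
  pos 10: 10010 XOR 11101 = 01111
  pos 11: 11110 XOR 11101 = 00011
Remainder (last 4 bits) = 0011. This is the CRC / FCS.

0011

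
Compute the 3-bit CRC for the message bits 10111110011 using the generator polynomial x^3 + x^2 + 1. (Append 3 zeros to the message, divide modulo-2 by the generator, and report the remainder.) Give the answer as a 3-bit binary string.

Append 3 zeros: 10111110011000. Divide by 1101 (XOR where the leading bit is 1):
  pos 0: 1011 XOR 1101 = 0110
  pos 1: 1101 XOR 1101 = 0000
  pos 5: 1100 XOR 1101 = 0001
  pos 8: 1110 XOR 1101 = 0011
  pos 10: 1100 XOR 1101 = 0001
Remainder (last 3 bits) = 001. This is the CRC / FCS.

001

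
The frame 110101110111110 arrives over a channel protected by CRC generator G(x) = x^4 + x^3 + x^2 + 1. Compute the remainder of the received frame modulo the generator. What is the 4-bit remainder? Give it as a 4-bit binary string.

0001

Modulo-2 division of 110101110111110 by 11101:
  pos 0: 11010 XOR 11101 = 00111
  pos 2: 11111 XOR 11101 = 00010
  pos 5: 10101 XOR 11101 = 01000
  pos 6: 10001 XOR 11101 = 01100
  pos 7: 11001 XOR 11101 = 00100
  pos 9: 10011 XOR 11101 = 01110
  pos 10: 11100 XOR 11101 = 00001
Remainder = 0001 (nonzero — an error is detected).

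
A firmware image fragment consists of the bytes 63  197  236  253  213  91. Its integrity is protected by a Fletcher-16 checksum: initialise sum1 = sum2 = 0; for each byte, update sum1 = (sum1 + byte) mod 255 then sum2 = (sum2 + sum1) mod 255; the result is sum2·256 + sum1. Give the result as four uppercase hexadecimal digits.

0D21

Running sums (mod 255):
  after byte 0 (63): sum1=63, sum2=63
  after byte 1 (197): sum1=5, sum2=68
  after byte 2 (236): sum1=241, sum2=54
  after byte 3 (253): sum1=239, sum2=38
  after byte 4 (213): sum1=197, sum2=235
  after byte 5 (91): sum1=33, sum2=13
Checksum = sum2·256 + sum1 = 13·256 + 33 = 3361 = 0x0D21.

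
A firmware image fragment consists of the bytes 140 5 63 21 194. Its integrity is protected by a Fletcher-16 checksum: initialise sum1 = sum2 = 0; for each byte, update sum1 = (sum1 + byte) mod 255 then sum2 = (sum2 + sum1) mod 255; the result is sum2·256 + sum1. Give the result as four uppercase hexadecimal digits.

7DA8

Running sums (mod 255):
  after byte 0 (140): sum1=140, sum2=140
  after byte 1 (5): sum1=145, sum2=30
  after byte 2 (63): sum1=208, sum2=238
  after byte 3 (21): sum1=229, sum2=212
  after byte 4 (194): sum1=168, sum2=125
Checksum = sum2·256 + sum1 = 125·256 + 168 = 32168 = 0x7DA8.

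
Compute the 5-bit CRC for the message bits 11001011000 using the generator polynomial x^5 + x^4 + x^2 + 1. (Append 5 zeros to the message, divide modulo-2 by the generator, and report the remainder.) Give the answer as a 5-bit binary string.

11010

Append 5 zeros: 1100101100000000. Divide by 110101 (XOR where the leading bit is 1):
  pos 0: 110010 XOR 110101 = 000111
  pos 3: 111110 XOR 110101 = 001011
  pos 5: 101100 XOR 110101 = 011001
  pos 6: 110010 XOR 110101 = 000111
  pos 9: 111000 XOR 110101 = 001101
Remainder (last 5 bits) = 11010. This is the CRC / FCS.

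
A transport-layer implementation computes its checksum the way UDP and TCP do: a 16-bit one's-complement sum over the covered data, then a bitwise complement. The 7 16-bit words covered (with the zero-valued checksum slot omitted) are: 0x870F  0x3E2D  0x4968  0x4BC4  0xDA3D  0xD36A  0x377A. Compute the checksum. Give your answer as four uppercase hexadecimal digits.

C073

One's-complement addition (fold any carry out of bit 15 back into bit 0):
  0x870F + 0x3E2D = 0x0C53C
  0xC53C + 0x4968 = 0x10EA4 → wrap carry → 0x0EA5
  0x0EA5 + 0x4BC4 = 0x05A69
  0x5A69 + 0xDA3D = 0x134A6 → wrap carry → 0x34A7
  0x34A7 + 0xD36A = 0x10811 → wrap carry → 0x0812
  0x0812 + 0x377A = 0x03F8C
One's-complement sum = 0x3F8C.
Checksum = ~0x3F8C & 0xFFFF = 0xC073.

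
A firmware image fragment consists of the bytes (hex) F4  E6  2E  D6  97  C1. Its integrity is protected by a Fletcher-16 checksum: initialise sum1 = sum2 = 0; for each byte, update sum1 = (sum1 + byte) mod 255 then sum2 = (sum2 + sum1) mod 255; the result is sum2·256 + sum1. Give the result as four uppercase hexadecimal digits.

6E3A

Running sums (mod 255):
  after byte 0 (F4): sum1=244, sum2=244
  after byte 1 (E6): sum1=219, sum2=208
  after byte 2 (2E): sum1=10, sum2=218
  after byte 3 (D6): sum1=224, sum2=187
  after byte 4 (97): sum1=120, sum2=52
  after byte 5 (C1): sum1=58, sum2=110
Checksum = sum2·256 + sum1 = 110·256 + 58 = 28218 = 0x6E3A.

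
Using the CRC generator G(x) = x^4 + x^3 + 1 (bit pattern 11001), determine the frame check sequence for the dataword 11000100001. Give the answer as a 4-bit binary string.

Append 4 zeros: 110001000010000. Divide by 11001 (XOR where the leading bit is 1):
  pos 0: 11000 XOR 11001 = 00001
  pos 4: 11000 XOR 11001 = 00001
  pos 8: 10100 XOR 11001 = 01101
  pos 9: 11010 XOR 11001 = 00011
Remainder (last 4 bits) = 0110. This is the CRC / FCS.

0110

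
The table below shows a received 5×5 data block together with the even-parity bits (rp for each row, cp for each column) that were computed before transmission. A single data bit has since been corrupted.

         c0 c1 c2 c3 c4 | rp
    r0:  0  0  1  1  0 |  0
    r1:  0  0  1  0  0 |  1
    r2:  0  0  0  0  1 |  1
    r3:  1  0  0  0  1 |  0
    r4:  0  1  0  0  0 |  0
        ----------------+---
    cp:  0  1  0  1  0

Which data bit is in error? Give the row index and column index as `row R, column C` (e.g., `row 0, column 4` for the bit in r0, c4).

Recompute each row's even parity and compare to rp:
  r0: data parity 0, sent rp 0 → ok
  r1: data parity 1, sent rp 1 → ok
  r2: data parity 1, sent rp 1 → ok
  r3: data parity 0, sent rp 0 → ok
  r4: data parity 1, sent rp 0 → mismatch
Recompute each column's even parity and compare to cp:
  c0: data parity 1, sent cp 0 → mismatch
  c1: data parity 1, sent cp 1 → ok
  c2: data parity 0, sent cp 0 → ok
  c3: data parity 1, sent cp 1 → ok
  c4: data parity 0, sent cp 0 → ok
Exactly one row (r4) and one column (c0) fail → the flipped bit is at their intersection.

row 4, column 0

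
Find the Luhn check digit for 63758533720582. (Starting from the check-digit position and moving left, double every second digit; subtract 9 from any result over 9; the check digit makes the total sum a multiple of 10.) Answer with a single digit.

Partial digits right→left: 2 8 5 0 2 7 3 3 5 8 5 7 3 6
Double every second digit counting from the check-digit position (so the 1st, 3rd, 5th, ... of the partial from the right).
  doubled (with −9 where >9): 4 1 4 6 1 1 6 → sum 23
  kept as-is: 8 0 7 3 8 7 6 → sum 39
Total = 23 + 39 = 62.
Check digit = (10 − (62 mod 10)) mod 10 = 8.

8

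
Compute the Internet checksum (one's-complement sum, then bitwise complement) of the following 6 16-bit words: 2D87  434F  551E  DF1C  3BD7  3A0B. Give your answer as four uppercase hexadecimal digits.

E50B

One's-complement addition (fold any carry out of bit 15 back into bit 0):
  0x2D87 + 0x434F = 0x070D6
  0x70D6 + 0x551E = 0x0C5F4
  0xC5F4 + 0xDF1C = 0x1A510 → wrap carry → 0xA511
  0xA511 + 0x3BD7 = 0x0E0E8
  0xE0E8 + 0x3A0B = 0x11AF3 → wrap carry → 0x1AF4
One's-complement sum = 0x1AF4.
Checksum = ~0x1AF4 & 0xFFFF = 0xE50B.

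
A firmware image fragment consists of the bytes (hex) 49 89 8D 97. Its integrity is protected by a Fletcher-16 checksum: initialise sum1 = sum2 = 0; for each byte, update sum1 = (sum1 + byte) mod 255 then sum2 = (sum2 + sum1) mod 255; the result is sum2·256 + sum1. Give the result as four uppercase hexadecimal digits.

Running sums (mod 255):
  after byte 0 (49): sum1=73, sum2=73
  after byte 1 (89): sum1=210, sum2=28
  after byte 2 (8D): sum1=96, sum2=124
  after byte 3 (97): sum1=247, sum2=116
Checksum = sum2·256 + sum1 = 116·256 + 247 = 29943 = 0x74F7.

74F7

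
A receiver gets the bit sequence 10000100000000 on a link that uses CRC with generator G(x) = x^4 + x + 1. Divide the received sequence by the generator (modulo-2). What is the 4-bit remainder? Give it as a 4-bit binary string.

Modulo-2 division of 10000100000000 by 10011:
  pos 0: 10000 XOR 10011 = 00011
  pos 3: 11100 XOR 10011 = 01111
  pos 4: 11110 XOR 10011 = 01101
  pos 5: 11010 XOR 10011 = 01001
  pos 6: 10010 XOR 10011 = 00001
Remainder = 1000 (nonzero — an error is detected).

1000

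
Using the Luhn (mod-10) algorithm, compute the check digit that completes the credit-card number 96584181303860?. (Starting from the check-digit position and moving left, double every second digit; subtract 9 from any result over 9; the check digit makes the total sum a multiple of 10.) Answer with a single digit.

1

Partial digits right→left: 0 6 8 3 0 3 1 8 1 4 8 5 6 9
Double every second digit counting from the check-digit position (so the 1st, 3rd, 5th, ... of the partial from the right).
  doubled (with −9 where >9): 0 7 0 2 2 7 3 → sum 21
  kept as-is: 6 3 3 8 4 5 9 → sum 38
Total = 21 + 38 = 59.
Check digit = (10 − (59 mod 10)) mod 10 = 1.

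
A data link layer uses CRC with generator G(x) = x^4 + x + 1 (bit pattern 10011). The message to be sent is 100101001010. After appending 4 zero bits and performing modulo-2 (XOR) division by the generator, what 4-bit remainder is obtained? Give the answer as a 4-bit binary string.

Append 4 zeros: 1001010010100000. Divide by 10011 (XOR where the leading bit is 1):
  pos 0: 10010 XOR 10011 = 00001
  pos 4: 11001 XOR 10011 = 01010
  pos 5: 10100 XOR 10011 = 00111
  pos 7: 11110 XOR 10011 = 01101
  pos 8: 11010 XOR 10011 = 01001
  pos 9: 10010 XOR 10011 = 00001
Remainder (last 4 bits) = 0100. This is the CRC / FCS.

0100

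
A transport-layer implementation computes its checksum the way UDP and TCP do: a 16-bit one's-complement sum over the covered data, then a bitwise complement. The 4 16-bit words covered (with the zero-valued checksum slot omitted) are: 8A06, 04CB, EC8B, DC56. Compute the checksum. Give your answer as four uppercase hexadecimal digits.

A84B

One's-complement addition (fold any carry out of bit 15 back into bit 0):
  0x8A06 + 0x04CB = 0x08ED1
  0x8ED1 + 0xEC8B = 0x17B5C → wrap carry → 0x7B5D
  0x7B5D + 0xDC56 = 0x157B3 → wrap carry → 0x57B4
One's-complement sum = 0x57B4.
Checksum = ~0x57B4 & 0xFFFF = 0xA84B.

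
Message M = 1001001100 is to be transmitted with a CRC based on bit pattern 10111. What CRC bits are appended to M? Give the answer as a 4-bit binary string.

1001

Append 4 zeros: 10010011000000. Divide by 10111 (XOR where the leading bit is 1):
  pos 0: 10010 XOR 10111 = 00101
  pos 2: 10101 XOR 10111 = 00010
  pos 5: 10100 XOR 10111 = 00011
  pos 8: 11000 XOR 10111 = 01111
  pos 9: 11110 XOR 10111 = 01001
Remainder (last 4 bits) = 1001. This is the CRC / FCS.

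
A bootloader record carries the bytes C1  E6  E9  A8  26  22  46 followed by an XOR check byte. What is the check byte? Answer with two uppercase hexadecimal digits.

24

XOR the bytes together:
  start with 0xC1
  0xC1 ⊕ 0xE6 = 0x27
  0x27 ⊕ 0xE9 = 0xCE
  0xCE ⊕ 0xA8 = 0x66
  0x66 ⊕ 0x26 = 0x40
  0x40 ⊕ 0x22 = 0x62
  0x62 ⊕ 0x46 = 0x24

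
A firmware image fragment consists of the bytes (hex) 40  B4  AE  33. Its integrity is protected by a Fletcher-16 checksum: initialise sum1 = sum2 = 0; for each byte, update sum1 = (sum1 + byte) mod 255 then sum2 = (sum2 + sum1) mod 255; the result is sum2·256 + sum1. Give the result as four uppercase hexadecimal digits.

AFD6

Running sums (mod 255):
  after byte 0 (40): sum1=64, sum2=64
  after byte 1 (B4): sum1=244, sum2=53
  after byte 2 (AE): sum1=163, sum2=216
  after byte 3 (33): sum1=214, sum2=175
Checksum = sum2·256 + sum1 = 175·256 + 214 = 45014 = 0xAFD6.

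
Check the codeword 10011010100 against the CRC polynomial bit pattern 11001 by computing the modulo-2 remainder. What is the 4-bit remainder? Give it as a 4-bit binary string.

1111

Modulo-2 division of 10011010100 by 11001:
  pos 0: 10011 XOR 11001 = 01010
  pos 1: 10100 XOR 11001 = 01101
  pos 2: 11011 XOR 11001 = 00010
  pos 5: 10010 XOR 11001 = 01011
  pos 6: 10110 XOR 11001 = 01111
Remainder = 1111 (nonzero — an error is detected).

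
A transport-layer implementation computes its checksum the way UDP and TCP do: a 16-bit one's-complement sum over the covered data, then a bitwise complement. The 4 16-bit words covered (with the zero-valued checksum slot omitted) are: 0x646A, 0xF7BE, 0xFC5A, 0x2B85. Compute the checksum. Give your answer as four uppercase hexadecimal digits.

7BF6

One's-complement addition (fold any carry out of bit 15 back into bit 0):
  0x646A + 0xF7BE = 0x15C28 → wrap carry → 0x5C29
  0x5C29 + 0xFC5A = 0x15883 → wrap carry → 0x5884
  0x5884 + 0x2B85 = 0x08409
One's-complement sum = 0x8409.
Checksum = ~0x8409 & 0xFFFF = 0x7BF6.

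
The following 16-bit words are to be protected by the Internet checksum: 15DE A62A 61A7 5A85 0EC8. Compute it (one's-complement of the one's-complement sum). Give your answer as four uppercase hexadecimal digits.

One's-complement addition (fold any carry out of bit 15 back into bit 0):
  0x15DE + 0xA62A = 0x0BC08
  0xBC08 + 0x61A7 = 0x11DAF → wrap carry → 0x1DB0
  0x1DB0 + 0x5A85 = 0x07835
  0x7835 + 0x0EC8 = 0x086FD
One's-complement sum = 0x86FD.
Checksum = ~0x86FD & 0xFFFF = 0x7902.

7902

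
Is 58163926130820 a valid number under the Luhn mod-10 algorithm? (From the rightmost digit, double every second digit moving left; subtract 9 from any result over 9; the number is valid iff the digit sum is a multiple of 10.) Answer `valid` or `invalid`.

invalid

From the right, keep odd positions and double even positions (subtract 9 from any doubled value over 9):
  doubled (positions 2,4,...): 4 0 2 4 6 2 1 → sum 19
  kept (positions 1,3,...): 0 8 3 6 9 6 8 → sum 40
Total = 59.
59 mod 10 = 9, so the number is invalid.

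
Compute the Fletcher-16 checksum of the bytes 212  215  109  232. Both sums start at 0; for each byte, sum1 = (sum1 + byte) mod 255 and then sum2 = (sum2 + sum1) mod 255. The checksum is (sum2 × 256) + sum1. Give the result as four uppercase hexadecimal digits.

Running sums (mod 255):
  after byte 0 (212): sum1=212, sum2=212
  after byte 1 (215): sum1=172, sum2=129
  after byte 2 (109): sum1=26, sum2=155
  after byte 3 (232): sum1=3, sum2=158
Checksum = sum2·256 + sum1 = 158·256 + 3 = 40451 = 0x9E03.

9E03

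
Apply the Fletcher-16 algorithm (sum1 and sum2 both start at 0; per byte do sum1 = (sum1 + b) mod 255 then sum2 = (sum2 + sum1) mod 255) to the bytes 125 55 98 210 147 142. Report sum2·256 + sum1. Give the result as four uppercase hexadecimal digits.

BC0C

Running sums (mod 255):
  after byte 0 (125): sum1=125, sum2=125
  after byte 1 (55): sum1=180, sum2=50
  after byte 2 (98): sum1=23, sum2=73
  after byte 3 (210): sum1=233, sum2=51
  after byte 4 (147): sum1=125, sum2=176
  after byte 5 (142): sum1=12, sum2=188
Checksum = sum2·256 + sum1 = 188·256 + 12 = 48140 = 0xBC0C.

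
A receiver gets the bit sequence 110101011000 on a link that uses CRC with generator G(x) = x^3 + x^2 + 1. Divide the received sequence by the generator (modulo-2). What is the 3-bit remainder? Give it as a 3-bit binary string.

100

Modulo-2 division of 110101011000 by 1101:
  pos 0: 1101 XOR 1101 = 0000
  pos 5: 1011 XOR 1101 = 0110
  pos 6: 1100 XOR 1101 = 0001
Remainder = 100 (nonzero — an error is detected).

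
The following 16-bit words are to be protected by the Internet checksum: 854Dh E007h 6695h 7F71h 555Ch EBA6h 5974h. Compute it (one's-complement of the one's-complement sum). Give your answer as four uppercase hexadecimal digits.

One's-complement addition (fold any carry out of bit 15 back into bit 0):
  0x854D + 0xE007 = 0x16554 → wrap carry → 0x6555
  0x6555 + 0x6695 = 0x0CBEA
  0xCBEA + 0x7F71 = 0x14B5B → wrap carry → 0x4B5C
  0x4B5C + 0x555C = 0x0A0B8
  0xA0B8 + 0xEBA6 = 0x18C5E → wrap carry → 0x8C5F
  0x8C5F + 0x5974 = 0x0E5D3
One's-complement sum = 0xE5D3.
Checksum = ~0xE5D3 & 0xFFFF = 0x1A2C.

1A2C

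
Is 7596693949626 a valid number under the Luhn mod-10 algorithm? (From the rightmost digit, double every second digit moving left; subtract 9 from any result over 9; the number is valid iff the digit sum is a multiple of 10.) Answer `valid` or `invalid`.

From the right, keep odd positions and double even positions (subtract 9 from any doubled value over 9):
  doubled (positions 2,4,...): 4 9 9 9 3 1 → sum 35
  kept (positions 1,3,...): 6 6 4 3 6 9 7 → sum 41
Total = 76.
76 mod 10 = 6, so the number is invalid.

invalid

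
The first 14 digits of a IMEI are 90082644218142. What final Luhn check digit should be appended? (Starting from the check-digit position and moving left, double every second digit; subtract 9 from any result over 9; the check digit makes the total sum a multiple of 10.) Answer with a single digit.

Partial digits right→left: 2 4 1 8 1 2 4 4 6 2 8 0 0 9
Double every second digit counting from the check-digit position (so the 1st, 3rd, 5th, ... of the partial from the right).
  doubled (with −9 where >9): 4 2 2 8 3 7 0 → sum 26
  kept as-is: 4 8 2 4 2 0 9 → sum 29
Total = 26 + 29 = 55.
Check digit = (10 − (55 mod 10)) mod 10 = 5.

5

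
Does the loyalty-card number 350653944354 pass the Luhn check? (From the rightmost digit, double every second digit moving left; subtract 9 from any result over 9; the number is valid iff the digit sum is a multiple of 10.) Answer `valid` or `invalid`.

From the right, keep odd positions and double even positions (subtract 9 from any doubled value over 9):
  doubled (positions 2,4,...): 1 8 9 1 0 6 → sum 25
  kept (positions 1,3,...): 4 3 4 3 6 5 → sum 25
Total = 50.
50 mod 10 = 0, so the number is valid.

valid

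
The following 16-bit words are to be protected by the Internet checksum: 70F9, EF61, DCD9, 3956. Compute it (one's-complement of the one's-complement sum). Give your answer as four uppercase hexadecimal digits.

8974

One's-complement addition (fold any carry out of bit 15 back into bit 0):
  0x70F9 + 0xEF61 = 0x1605A → wrap carry → 0x605B
  0x605B + 0xDCD9 = 0x13D34 → wrap carry → 0x3D35
  0x3D35 + 0x3956 = 0x0768B
One's-complement sum = 0x768B.
Checksum = ~0x768B & 0xFFFF = 0x8974.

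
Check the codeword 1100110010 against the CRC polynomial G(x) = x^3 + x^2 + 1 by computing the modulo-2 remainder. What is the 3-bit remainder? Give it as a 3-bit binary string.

000

Modulo-2 division of 1100110010 by 1101:
  pos 0: 1100 XOR 1101 = 0001
  pos 3: 1110 XOR 1101 = 0011
  pos 5: 1101 XOR 1101 = 0000
Remainder = 000 (zero — the frame passes the CRC check).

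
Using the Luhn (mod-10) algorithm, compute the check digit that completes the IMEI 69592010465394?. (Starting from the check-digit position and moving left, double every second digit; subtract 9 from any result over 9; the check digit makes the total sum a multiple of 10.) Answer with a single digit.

Partial digits right→left: 4 9 3 5 6 4 0 1 0 2 9 5 9 6
Double every second digit counting from the check-digit position (so the 1st, 3rd, 5th, ... of the partial from the right).
  doubled (with −9 where >9): 8 6 3 0 0 9 9 → sum 35
  kept as-is: 9 5 4 1 2 5 6 → sum 32
Total = 35 + 32 = 67.
Check digit = (10 − (67 mod 10)) mod 10 = 3.

3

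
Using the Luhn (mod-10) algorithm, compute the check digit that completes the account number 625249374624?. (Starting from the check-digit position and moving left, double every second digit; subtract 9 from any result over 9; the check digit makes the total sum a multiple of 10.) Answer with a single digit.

3

Partial digits right→left: 4 2 6 4 7 3 9 4 2 5 2 6
Double every second digit counting from the check-digit position (so the 1st, 3rd, 5th, ... of the partial from the right).
  doubled (with −9 where >9): 8 3 5 9 4 4 → sum 33
  kept as-is: 2 4 3 4 5 6 → sum 24
Total = 33 + 24 = 57.
Check digit = (10 − (57 mod 10)) mod 10 = 3.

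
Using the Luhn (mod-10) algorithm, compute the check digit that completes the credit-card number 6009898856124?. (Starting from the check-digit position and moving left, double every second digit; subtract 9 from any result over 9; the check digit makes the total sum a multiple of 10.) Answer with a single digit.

8

Partial digits right→left: 4 2 1 6 5 8 8 9 8 9 0 0 6
Double every second digit counting from the check-digit position (so the 1st, 3rd, 5th, ... of the partial from the right).
  doubled (with −9 where >9): 8 2 1 7 7 0 3 → sum 28
  kept as-is: 2 6 8 9 9 0 → sum 34
Total = 28 + 34 = 62.
Check digit = (10 − (62 mod 10)) mod 10 = 8.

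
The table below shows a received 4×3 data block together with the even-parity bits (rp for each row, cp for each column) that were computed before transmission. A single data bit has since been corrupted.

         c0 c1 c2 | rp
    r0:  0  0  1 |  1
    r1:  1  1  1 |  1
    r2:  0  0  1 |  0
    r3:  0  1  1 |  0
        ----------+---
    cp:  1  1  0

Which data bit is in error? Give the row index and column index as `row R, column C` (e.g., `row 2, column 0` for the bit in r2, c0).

Recompute each row's even parity and compare to rp:
  r0: data parity 1, sent rp 1 → ok
  r1: data parity 1, sent rp 1 → ok
  r2: data parity 1, sent rp 0 → mismatch
  r3: data parity 0, sent rp 0 → ok
Recompute each column's even parity and compare to cp:
  c0: data parity 1, sent cp 1 → ok
  c1: data parity 0, sent cp 1 → mismatch
  c2: data parity 0, sent cp 0 → ok
Exactly one row (r2) and one column (c1) fail → the flipped bit is at their intersection.

row 2, column 1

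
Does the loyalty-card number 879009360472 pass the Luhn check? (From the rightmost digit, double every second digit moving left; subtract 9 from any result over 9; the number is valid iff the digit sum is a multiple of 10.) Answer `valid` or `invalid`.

From the right, keep odd positions and double even positions (subtract 9 from any doubled value over 9):
  doubled (positions 2,4,...): 5 0 6 0 9 7 → sum 27
  kept (positions 1,3,...): 2 4 6 9 0 7 → sum 28
Total = 55.
55 mod 10 = 5, so the number is invalid.

invalid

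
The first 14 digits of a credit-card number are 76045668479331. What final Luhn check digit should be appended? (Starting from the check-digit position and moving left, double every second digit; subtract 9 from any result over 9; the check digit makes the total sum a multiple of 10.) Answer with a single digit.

2

Partial digits right→left: 1 3 3 9 7 4 8 6 6 5 4 0 6 7
Double every second digit counting from the check-digit position (so the 1st, 3rd, 5th, ... of the partial from the right).
  doubled (with −9 where >9): 2 6 5 7 3 8 3 → sum 34
  kept as-is: 3 9 4 6 5 0 7 → sum 34
Total = 34 + 34 = 68.
Check digit = (10 − (68 mod 10)) mod 10 = 2.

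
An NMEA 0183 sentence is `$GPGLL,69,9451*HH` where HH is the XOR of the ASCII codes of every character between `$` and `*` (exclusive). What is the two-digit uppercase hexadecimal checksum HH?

56

XOR the ASCII codes of the payload characters:
  'G' = 0x47 → acc = 0x47
  'P' = 0x50 → acc = 0x17
  'G' = 0x47 → acc = 0x50
  'L' = 0x4C → acc = 0x1C
  'L' = 0x4C → acc = 0x50
  ',' = 0x2C → acc = 0x7C
  '6' = 0x36 → acc = 0x4A
  '9' = 0x39 → acc = 0x73
  ',' = 0x2C → acc = 0x5F
  '9' = 0x39 → acc = 0x66
  '4' = 0x34 → acc = 0x52
  '5' = 0x35 → acc = 0x67
  '1' = 0x31 → acc = 0x56
Checksum = 0x56.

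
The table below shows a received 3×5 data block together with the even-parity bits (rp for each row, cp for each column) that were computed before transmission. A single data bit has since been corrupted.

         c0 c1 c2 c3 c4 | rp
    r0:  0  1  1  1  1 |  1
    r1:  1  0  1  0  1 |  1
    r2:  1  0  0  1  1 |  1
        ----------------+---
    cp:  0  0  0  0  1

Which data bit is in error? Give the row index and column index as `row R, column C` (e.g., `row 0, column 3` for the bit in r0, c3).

row 0, column 1

Recompute each row's even parity and compare to rp:
  r0: data parity 0, sent rp 1 → mismatch
  r1: data parity 1, sent rp 1 → ok
  r2: data parity 1, sent rp 1 → ok
Recompute each column's even parity and compare to cp:
  c0: data parity 0, sent cp 0 → ok
  c1: data parity 1, sent cp 0 → mismatch
  c2: data parity 0, sent cp 0 → ok
  c3: data parity 0, sent cp 0 → ok
  c4: data parity 1, sent cp 1 → ok
Exactly one row (r0) and one column (c1) fail → the flipped bit is at their intersection.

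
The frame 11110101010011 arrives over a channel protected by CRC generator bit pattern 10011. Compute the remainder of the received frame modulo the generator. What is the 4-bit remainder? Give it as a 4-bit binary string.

Modulo-2 division of 11110101010011 by 10011:
  pos 0: 11110 XOR 10011 = 01101
  pos 1: 11011 XOR 10011 = 01000
  pos 2: 10000 XOR 10011 = 00011
  pos 5: 11101 XOR 10011 = 01110
  pos 6: 11100 XOR 10011 = 01111
  pos 7: 11110 XOR 10011 = 01101
  pos 8: 11011 XOR 10011 = 01000
  pos 9: 10001 XOR 10011 = 00010
Remainder = 0010 (nonzero — an error is detected).

0010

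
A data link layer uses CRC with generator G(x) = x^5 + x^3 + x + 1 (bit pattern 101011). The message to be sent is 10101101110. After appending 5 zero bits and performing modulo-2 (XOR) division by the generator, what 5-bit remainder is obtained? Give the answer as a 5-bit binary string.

11111

Append 5 zeros: 1010110111000000. Divide by 101011 (XOR where the leading bit is 1):
  pos 0: 101011 XOR 101011 = 000000
  pos 7: 111000 XOR 101011 = 010011
  pos 8: 100110 XOR 101011 = 001101
  pos 10: 110100 XOR 101011 = 011111
Remainder (last 5 bits) = 11111. This is the CRC / FCS.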